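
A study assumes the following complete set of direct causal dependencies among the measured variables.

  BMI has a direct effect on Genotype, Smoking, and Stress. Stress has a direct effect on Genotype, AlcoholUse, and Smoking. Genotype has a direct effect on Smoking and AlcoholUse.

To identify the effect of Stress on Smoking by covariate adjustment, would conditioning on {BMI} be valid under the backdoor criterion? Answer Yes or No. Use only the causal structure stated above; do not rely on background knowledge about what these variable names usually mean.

Backdoor paths from Stress to Smoking (paths whose first edge points into Stress):
  P1: Stress <- BMI -> Genotype -> Smoking
  P2: Stress <- BMI -> Smoking
Condition 1 (no descendant of Stress in the set): holds — descendants of Stress are {AlcoholUse, Genotype, Smoking}; none are in {BMI}.
Condition 2 (every backdoor path blocked by {BMI}):
  P1: blocked at fork node BMI ∈ conditioning set.
  P2: blocked at fork node BMI ∈ conditioning set.
{BMI} satisfies the backdoor criterion.

Yes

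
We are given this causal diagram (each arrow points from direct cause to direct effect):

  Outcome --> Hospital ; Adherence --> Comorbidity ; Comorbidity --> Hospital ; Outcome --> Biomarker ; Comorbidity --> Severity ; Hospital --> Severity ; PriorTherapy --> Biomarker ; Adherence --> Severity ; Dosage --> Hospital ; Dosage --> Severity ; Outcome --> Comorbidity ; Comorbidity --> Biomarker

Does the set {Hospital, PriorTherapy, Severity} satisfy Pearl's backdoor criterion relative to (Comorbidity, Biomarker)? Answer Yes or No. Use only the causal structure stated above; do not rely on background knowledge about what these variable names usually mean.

No

Backdoor paths from Comorbidity to Biomarker (paths whose first edge points into Comorbidity):
  P1: Comorbidity <- Outcome -> Biomarker
  P2: Comorbidity <- Adherence -> Severity <- Dosage -> Hospital <- Outcome -> Biomarker
  P3: Comorbidity <- Adherence -> Severity <- Hospital <- Outcome -> Biomarker
Condition 1 (no descendant of Comorbidity in the set): FAILS — Hospital and Severity are descendants of Comorbidity.
Condition 2 (every backdoor path blocked by {Hospital, PriorTherapy, Severity}):
  P1: open — no interior node is in the conditioning set.
  P2: open — collider(s) Severity, Hospital are conditioned on (or have a conditioned descendant) and no non-collider on the path is in the set.
  P3: blocked at chain node Hospital ∈ conditioning set.
{Hospital, PriorTherapy, Severity} does not satisfy the backdoor criterion.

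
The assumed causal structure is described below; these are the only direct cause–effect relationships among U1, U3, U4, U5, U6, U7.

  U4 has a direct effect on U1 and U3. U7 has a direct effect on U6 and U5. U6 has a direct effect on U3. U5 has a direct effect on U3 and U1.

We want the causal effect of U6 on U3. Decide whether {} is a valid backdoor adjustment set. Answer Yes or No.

No

Backdoor paths from U6 to U3 (paths whose first edge points into U6):
  P1: U6 <- U7 -> U5 -> U3
  P2: U6 <- U7 -> U5 -> U1 <- U4 -> U3
Condition 1 (no descendant of U6 in the set): holds — descendants of U6 are {U3}; none are in {}.
Condition 2 (every backdoor path blocked by {}):
  P1: open — no interior node is in the conditioning set.
  P2: blocked at collider U1 (neither it nor any descendant is in the conditioning set).
{} does not satisfy the backdoor criterion.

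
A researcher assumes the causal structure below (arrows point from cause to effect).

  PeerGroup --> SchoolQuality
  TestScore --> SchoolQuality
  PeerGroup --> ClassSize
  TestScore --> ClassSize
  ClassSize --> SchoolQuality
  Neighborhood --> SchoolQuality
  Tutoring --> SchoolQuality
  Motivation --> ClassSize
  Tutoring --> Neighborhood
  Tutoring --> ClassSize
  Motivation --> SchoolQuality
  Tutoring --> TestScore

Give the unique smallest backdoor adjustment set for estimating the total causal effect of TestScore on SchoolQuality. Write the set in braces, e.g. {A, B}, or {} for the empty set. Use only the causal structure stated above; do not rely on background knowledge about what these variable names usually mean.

{Tutoring}

Variables eligible for adjustment (non-descendants of TestScore, excluding TestScore and SchoolQuality): {Motivation, Neighborhood, PeerGroup, Tutoring}.
Backdoor paths from TestScore to SchoolQuality:
  P1: TestScore <- Tutoring -> ClassSize <- Motivation -> SchoolQuality
  P2: TestScore <- Tutoring -> ClassSize <- PeerGroup -> SchoolQuality
  P3: TestScore <- Tutoring -> ClassSize -> SchoolQuality
  P4: TestScore <- Tutoring -> Neighborhood -> SchoolQuality
  P5: TestScore <- Tutoring -> SchoolQuality
The empty set is not sufficient: P3 (TestScore <- Tutoring -> ClassSize -> SchoolQuality) has no collider blocking it and no conditioned non-collider, so it is open.
Try {Tutoring}:
  P1: blocked at fork node Tutoring ∈ conditioning set.
  P2: blocked at fork node Tutoring ∈ conditioning set.
  P3: blocked at fork node Tutoring ∈ conditioning set.
  P4: blocked at fork node Tutoring ∈ conditioning set.
  P5: blocked at fork node Tutoring ∈ conditioning set.
{Tutoring} contains no descendant of TestScore and blocks every backdoor path.
No other singleton works — e.g. {Motivation} leaves P3 open — so {Tutoring} is the unique smallest valid adjustment set.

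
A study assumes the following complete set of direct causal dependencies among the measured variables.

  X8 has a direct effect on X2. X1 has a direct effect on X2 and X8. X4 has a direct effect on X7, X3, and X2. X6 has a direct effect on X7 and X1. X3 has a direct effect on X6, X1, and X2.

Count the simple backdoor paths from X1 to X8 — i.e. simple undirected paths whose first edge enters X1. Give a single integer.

7

A backdoor path from X1 to X8 is any simple undirected path whose first edge points into X1 (i.e. leaves X1 via a parent).
Parents of X1: {X3, X6}.
Enumerating:
  P1: X1 <- X3 <- X4 -> X2 <- X8
  P2: X1 <- X3 -> X6 -> X7 <- X4 -> X2 <- X8
  P3: X1 <- X3 -> X2 <- X8
  P4: X1 <- X6 <- X3 <- X4 -> X2 <- X8
  P5: X1 <- X6 <- X3 -> X2 <- X8
  P6: X1 <- X6 -> X7 <- X4 -> X3 -> X2 <- X8
  P7: X1 <- X6 -> X7 <- X4 -> X2 <- X8
That exhausts the simple backdoor paths. Count: 7.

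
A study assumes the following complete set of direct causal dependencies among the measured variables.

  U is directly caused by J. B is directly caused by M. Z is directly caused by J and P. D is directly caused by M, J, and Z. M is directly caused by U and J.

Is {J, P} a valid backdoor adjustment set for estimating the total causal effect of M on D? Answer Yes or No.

Backdoor paths from M to D (paths whose first edge points into M):
  P1: M <- J -> Z -> D
  P2: M <- J -> D
  P3: M <- U <- J -> Z -> D
  P4: M <- U <- J -> D
Condition 1 (no descendant of M in the set): holds — descendants of M are {B, D}; none are in {J, P}.
Condition 2 (every backdoor path blocked by {J, P}):
  P1: blocked at fork node J ∈ conditioning set.
  P2: blocked at fork node J ∈ conditioning set.
  P3: blocked at fork node J ∈ conditioning set.
  P4: blocked at fork node J ∈ conditioning set.
{J, P} satisfies the backdoor criterion.

Yes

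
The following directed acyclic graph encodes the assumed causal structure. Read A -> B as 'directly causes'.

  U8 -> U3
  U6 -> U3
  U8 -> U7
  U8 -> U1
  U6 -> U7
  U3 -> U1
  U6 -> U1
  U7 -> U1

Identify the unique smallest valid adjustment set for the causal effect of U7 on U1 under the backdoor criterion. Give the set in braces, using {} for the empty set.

{U6, U8}

Variables eligible for adjustment (non-descendants of U7, excluding U7 and U1): {U3, U6, U8}.
Backdoor paths from U7 to U1:
  P1: U7 <- U8 -> U3 <- U6 -> U1
  P2: U7 <- U8 -> U3 -> U1
  P3: U7 <- U8 -> U1
  P4: U7 <- U6 -> U3 <- U8 -> U1
  P5: U7 <- U6 -> U3 -> U1
  P6: U7 <- U6 -> U1
The empty set is not sufficient: P2 (U7 <- U8 -> U3 -> U1) has no collider blocking it and no conditioned non-collider, so it is open.
Try {U6, U8}:
  P1: blocked at fork node U8 ∈ conditioning set.
  P2: blocked at fork node U8 ∈ conditioning set.
  P3: blocked at fork node U8 ∈ conditioning set.
  P4: blocked at fork node U6 ∈ conditioning set.
  P5: blocked at fork node U6 ∈ conditioning set.
  P6: blocked at fork node U6 ∈ conditioning set.
{U6, U8} contains no descendant of U7 and blocks every backdoor path.
Every element of {U6, U8} is needed (dropping U6 leaves P5 open; dropping U8 leaves P2 open), so no proper subset is valid.
Among all size-2 subsets of the eligible variables, only {U6, U8} blocks every backdoor path, so it is the unique smallest valid adjustment set.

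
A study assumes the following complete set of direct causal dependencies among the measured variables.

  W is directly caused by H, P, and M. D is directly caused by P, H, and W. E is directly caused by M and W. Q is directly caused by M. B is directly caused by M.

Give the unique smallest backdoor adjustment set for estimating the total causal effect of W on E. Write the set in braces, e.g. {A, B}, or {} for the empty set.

Variables eligible for adjustment (non-descendants of W, excluding W and E): {B, H, M, P, Q}.
Backdoor paths from W to E:
  P1: W <- M -> E
The empty set is not sufficient: P1 (W <- M -> E) has no collider blocking it and no conditioned non-collider, so it is open.
Try {M}:
  P1: blocked at fork node M ∈ conditioning set.
{M} contains no descendant of W and blocks every backdoor path.
No other singleton works — e.g. {H} leaves P1 open — so {M} is the unique smallest valid adjustment set.

{M}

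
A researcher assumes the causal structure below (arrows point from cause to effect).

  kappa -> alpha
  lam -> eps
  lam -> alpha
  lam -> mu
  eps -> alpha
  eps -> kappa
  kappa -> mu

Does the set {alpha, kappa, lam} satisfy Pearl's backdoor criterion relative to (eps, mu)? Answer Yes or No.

Backdoor paths from eps to mu (paths whose first edge points into eps):
  P1: eps <- lam -> mu
  P2: eps <- lam -> alpha <- kappa -> mu
Condition 1 (no descendant of eps in the set): FAILS — alpha and kappa are descendants of eps.
Condition 2 (every backdoor path blocked by {alpha, kappa, lam}):
  P1: blocked at fork node lam ∈ conditioning set.
  P2: blocked at fork node lam ∈ conditioning set.
{alpha, kappa, lam} does not satisfy the backdoor criterion.

No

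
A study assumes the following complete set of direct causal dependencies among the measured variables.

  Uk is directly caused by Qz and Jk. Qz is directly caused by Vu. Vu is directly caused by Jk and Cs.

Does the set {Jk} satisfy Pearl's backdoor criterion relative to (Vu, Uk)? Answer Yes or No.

Backdoor paths from Vu to Uk (paths whose first edge points into Vu):
  P1: Vu <- Jk -> Uk
Condition 1 (no descendant of Vu in the set): holds — descendants of Vu are {Qz, Uk}; none are in {Jk}.
Condition 2 (every backdoor path blocked by {Jk}):
  P1: blocked at fork node Jk ∈ conditioning set.
{Jk} satisfies the backdoor criterion.

Yes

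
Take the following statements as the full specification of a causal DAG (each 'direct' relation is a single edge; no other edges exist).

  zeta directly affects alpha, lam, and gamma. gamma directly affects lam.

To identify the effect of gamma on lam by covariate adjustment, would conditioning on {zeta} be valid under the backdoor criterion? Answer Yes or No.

Yes

Backdoor paths from gamma to lam (paths whose first edge points into gamma):
  P1: gamma <- zeta -> lam
Condition 1 (no descendant of gamma in the set): holds — descendants of gamma are {lam}; none are in {zeta}.
Condition 2 (every backdoor path blocked by {zeta}):
  P1: blocked at fork node zeta ∈ conditioning set.
{zeta} satisfies the backdoor criterion.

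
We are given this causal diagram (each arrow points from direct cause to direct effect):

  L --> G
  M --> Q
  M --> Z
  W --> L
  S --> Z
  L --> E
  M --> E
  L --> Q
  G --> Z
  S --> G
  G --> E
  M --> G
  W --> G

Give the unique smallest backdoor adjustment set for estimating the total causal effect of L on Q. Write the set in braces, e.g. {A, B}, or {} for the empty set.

{}

Variables eligible for adjustment (non-descendants of L, excluding L and Q): {M, S, W}.
Backdoor paths from L to Q:
  P1: L <- W -> G <- M -> Q
  P2: L <- W -> G <- S -> Z <- M -> Q
  P3: L <- W -> G -> Z <- M -> Q
  P4: L <- W -> G -> E <- M -> Q
Each backdoor path contains an unconditioned collider, so every path is already blocked with the empty conditioning set:
  P1: blocked at collider G (neither it nor any descendant is in the conditioning set).
  P2: blocked at collider G (neither it nor any descendant is in the conditioning set).
  P3: blocked at collider Z (neither it nor any descendant is in the conditioning set).
  P4: blocked at collider E (neither it nor any descendant is in the conditioning set).
The empty set is therefore the unique smallest valid set.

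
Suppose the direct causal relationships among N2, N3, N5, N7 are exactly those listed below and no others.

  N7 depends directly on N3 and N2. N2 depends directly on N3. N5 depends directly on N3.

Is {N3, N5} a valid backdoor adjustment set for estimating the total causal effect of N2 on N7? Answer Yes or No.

Backdoor paths from N2 to N7 (paths whose first edge points into N2):
  P1: N2 <- N3 -> N7
Condition 1 (no descendant of N2 in the set): holds — descendants of N2 are {N7}; none are in {N3, N5}.
Condition 2 (every backdoor path blocked by {N3, N5}):
  P1: blocked at fork node N3 ∈ conditioning set.
{N3, N5} satisfies the backdoor criterion.

Yes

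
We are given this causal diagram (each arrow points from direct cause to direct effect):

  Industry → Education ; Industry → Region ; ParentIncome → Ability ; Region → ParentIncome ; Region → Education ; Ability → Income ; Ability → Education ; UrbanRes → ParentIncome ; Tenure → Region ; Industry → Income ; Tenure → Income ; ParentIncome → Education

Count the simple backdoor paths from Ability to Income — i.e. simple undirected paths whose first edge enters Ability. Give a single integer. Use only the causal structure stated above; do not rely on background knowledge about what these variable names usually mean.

A backdoor path from Ability to Income is any simple undirected path whose first edge points into Ability (i.e. leaves Ability via a parent).
Parents of Ability: {ParentIncome}.
Enumerating:
  P1: Ability <- ParentIncome <- Region <- Tenure -> Income
  P2: Ability <- ParentIncome <- Region <- Industry -> Income
  P3: Ability <- ParentIncome <- Region -> Education <- Industry -> Income
  P4: Ability <- ParentIncome -> Education <- Industry -> Region <- Tenure -> Income
  P5: Ability <- ParentIncome -> Education <- Industry -> Income
  P6: Ability <- ParentIncome -> Education <- Region <- Tenure -> Income
  P7: Ability <- ParentIncome -> Education <- Region <- Industry -> Income
That exhausts the simple backdoor paths. Count: 7.

7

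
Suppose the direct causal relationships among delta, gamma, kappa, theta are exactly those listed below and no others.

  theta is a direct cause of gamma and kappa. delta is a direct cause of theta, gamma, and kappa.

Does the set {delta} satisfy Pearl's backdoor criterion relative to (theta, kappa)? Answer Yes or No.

Yes

Backdoor paths from theta to kappa (paths whose first edge points into theta):
  P1: theta <- delta -> kappa
Condition 1 (no descendant of theta in the set): holds — descendants of theta are {gamma, kappa}; none are in {delta}.
Condition 2 (every backdoor path blocked by {delta}):
  P1: blocked at fork node delta ∈ conditioning set.
{delta} satisfies the backdoor criterion.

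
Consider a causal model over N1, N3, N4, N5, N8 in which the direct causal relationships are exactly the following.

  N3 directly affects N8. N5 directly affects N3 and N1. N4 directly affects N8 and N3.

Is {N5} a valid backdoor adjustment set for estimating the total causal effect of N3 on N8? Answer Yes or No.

No

Backdoor paths from N3 to N8 (paths whose first edge points into N3):
  P1: N3 <- N4 -> N8
Condition 1 (no descendant of N3 in the set): holds — descendants of N3 are {N8}; none are in {N5}.
Condition 2 (every backdoor path blocked by {N5}):
  P1: open — no interior node is in the conditioning set.
{N5} does not satisfy the backdoor criterion.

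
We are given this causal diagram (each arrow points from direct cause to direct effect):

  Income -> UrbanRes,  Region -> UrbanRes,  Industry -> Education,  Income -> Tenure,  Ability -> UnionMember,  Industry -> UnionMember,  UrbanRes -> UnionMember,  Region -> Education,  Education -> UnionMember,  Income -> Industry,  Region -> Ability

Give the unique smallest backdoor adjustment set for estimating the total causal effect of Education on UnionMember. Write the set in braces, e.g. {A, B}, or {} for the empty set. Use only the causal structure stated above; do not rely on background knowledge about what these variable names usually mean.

Variables eligible for adjustment (non-descendants of Education, excluding Education and UnionMember): {Ability, Income, Industry, Region, Tenure, UrbanRes}.
Backdoor paths from Education to UnionMember:
  P1: Education <- Region -> Ability -> UnionMember
  P2: Education <- Region -> UrbanRes <- Income -> Industry -> UnionMember
  P3: Education <- Region -> UrbanRes -> UnionMember
  P4: Education <- Industry <- Income -> UrbanRes <- Region -> Ability -> UnionMember
  P5: Education <- Industry <- Income -> UrbanRes -> UnionMember
  P6: Education <- Industry -> UnionMember
The empty set is not sufficient: P1 (Education <- Region -> Ability -> UnionMember) has no collider blocking it and no conditioned non-collider, so it is open.
Try {Industry, Region}:
  P1: blocked at fork node Region ∈ conditioning set.
  P2: blocked at fork node Region ∈ conditioning set.
  P3: blocked at fork node Region ∈ conditioning set.
  P4: blocked at chain node Industry ∈ conditioning set.
  P5: blocked at chain node Industry ∈ conditioning set.
  P6: blocked at fork node Industry ∈ conditioning set.
{Industry, Region} contains no descendant of Education and blocks every backdoor path.
Every element of {Industry, Region} is needed (dropping Industry leaves P5 open; dropping Region leaves P1 open), so no proper subset is valid.
Among all size-2 subsets of the eligible variables, only {Industry, Region} blocks every backdoor path, so it is the unique smallest valid adjustment set.

{Industry, Region}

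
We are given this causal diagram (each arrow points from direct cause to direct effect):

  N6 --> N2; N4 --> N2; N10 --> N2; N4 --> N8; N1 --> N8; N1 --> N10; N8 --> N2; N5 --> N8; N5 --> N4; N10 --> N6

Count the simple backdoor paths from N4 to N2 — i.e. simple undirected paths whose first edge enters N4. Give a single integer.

A backdoor path from N4 to N2 is any simple undirected path whose first edge points into N4 (i.e. leaves N4 via a parent).
Parents of N4: {N5}.
Enumerating:
  P1: N4 <- N5 -> N8 <- N1 -> N10 -> N6 -> N2
  P2: N4 <- N5 -> N8 <- N1 -> N10 -> N2
  P3: N4 <- N5 -> N8 -> N2
That exhausts the simple backdoor paths. Count: 3.

3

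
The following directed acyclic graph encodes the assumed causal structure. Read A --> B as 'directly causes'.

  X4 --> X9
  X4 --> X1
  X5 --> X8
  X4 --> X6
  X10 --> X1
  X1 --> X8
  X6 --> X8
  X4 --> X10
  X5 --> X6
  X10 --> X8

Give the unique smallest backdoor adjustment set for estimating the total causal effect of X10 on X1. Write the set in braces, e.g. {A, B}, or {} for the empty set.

{X4}

Variables eligible for adjustment (non-descendants of X10, excluding X10 and X1): {X4, X5, X6, X9}.
Backdoor paths from X10 to X1:
  P1: X10 <- X4 -> X1
  P2: X10 <- X4 -> X6 <- X5 -> X8 <- X1
  P3: X10 <- X4 -> X6 -> X8 <- X1
The empty set is not sufficient: P1 (X10 <- X4 -> X1) has no collider blocking it and no conditioned non-collider, so it is open.
Try {X4}:
  P1: blocked at fork node X4 ∈ conditioning set.
  P2: blocked at fork node X4 ∈ conditioning set.
  P3: blocked at fork node X4 ∈ conditioning set.
{X4} contains no descendant of X10 and blocks every backdoor path.
No other singleton works — e.g. {X5} leaves P1 open — so {X4} is the unique smallest valid adjustment set.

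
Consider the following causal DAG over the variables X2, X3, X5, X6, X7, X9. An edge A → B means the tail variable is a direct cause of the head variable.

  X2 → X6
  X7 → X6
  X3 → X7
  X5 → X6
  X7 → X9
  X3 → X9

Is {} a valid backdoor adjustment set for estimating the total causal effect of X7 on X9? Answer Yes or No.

No

Backdoor paths from X7 to X9 (paths whose first edge points into X7):
  P1: X7 <- X3 -> X9
Condition 1 (no descendant of X7 in the set): holds — descendants of X7 are {X6, X9}; none are in {}.
Condition 2 (every backdoor path blocked by {}):
  P1: open — no interior node is in the conditioning set.
{} does not satisfy the backdoor criterion.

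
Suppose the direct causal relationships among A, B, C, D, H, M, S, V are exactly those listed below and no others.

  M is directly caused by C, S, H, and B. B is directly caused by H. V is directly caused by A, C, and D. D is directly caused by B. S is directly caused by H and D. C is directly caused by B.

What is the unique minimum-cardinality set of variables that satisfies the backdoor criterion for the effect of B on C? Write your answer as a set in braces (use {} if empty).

Variables eligible for adjustment (non-descendants of B, excluding B and C): {A, H}.
Backdoor paths from B to C:
  P1: B <- H -> S <- D -> V <- C
  P2: B <- H -> S -> M <- C
  P3: B <- H -> M <- S <- D -> V <- C
  P4: B <- H -> M <- C
Each backdoor path contains an unconditioned collider, so every path is already blocked with the empty conditioning set:
  P1: blocked at collider S (neither it nor any descendant is in the conditioning set).
  P2: blocked at collider M (neither it nor any descendant is in the conditioning set).
  P3: blocked at collider M (neither it nor any descendant is in the conditioning set).
  P4: blocked at collider M (neither it nor any descendant is in the conditioning set).
The empty set is therefore the unique smallest valid set.

{}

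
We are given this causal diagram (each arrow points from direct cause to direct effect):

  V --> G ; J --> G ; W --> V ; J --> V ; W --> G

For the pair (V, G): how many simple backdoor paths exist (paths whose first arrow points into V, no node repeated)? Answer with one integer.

2

A backdoor path from V to G is any simple undirected path whose first edge points into V (i.e. leaves V via a parent).
Parents of V: {J, W}.
Enumerating:
  P1: V <- W -> G
  P2: V <- J -> G
That exhausts the simple backdoor paths. Count: 2.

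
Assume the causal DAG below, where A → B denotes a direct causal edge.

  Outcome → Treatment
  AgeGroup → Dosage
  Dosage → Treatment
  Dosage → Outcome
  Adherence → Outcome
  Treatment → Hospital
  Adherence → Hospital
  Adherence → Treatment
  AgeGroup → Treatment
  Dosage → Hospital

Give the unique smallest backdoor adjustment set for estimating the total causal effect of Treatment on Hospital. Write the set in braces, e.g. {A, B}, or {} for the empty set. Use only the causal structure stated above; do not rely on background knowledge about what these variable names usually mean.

{Adherence, Dosage}

Variables eligible for adjustment (non-descendants of Treatment, excluding Treatment and Hospital): {Adherence, AgeGroup, Dosage, Outcome}.
Backdoor paths from Treatment to Hospital:
  P1: Treatment <- AgeGroup -> Dosage -> Outcome <- Adherence -> Hospital
  P2: Treatment <- AgeGroup -> Dosage -> Hospital
  P3: Treatment <- Adherence -> Outcome <- Dosage -> Hospital
  P4: Treatment <- Adherence -> Hospital
  P5: Treatment <- Dosage -> Outcome <- Adherence -> Hospital
  P6: Treatment <- Dosage -> Hospital
  P7: Treatment <- Outcome <- Adherence -> Hospital
  P8: Treatment <- Outcome <- Dosage -> Hospital
The empty set is not sufficient: P2 (Treatment <- AgeGroup -> Dosage -> Hospital) has no collider blocking it and no conditioned non-collider, so it is open.
Try {Adherence, Dosage}:
  P1: blocked at chain node Dosage ∈ conditioning set.
  P2: blocked at chain node Dosage ∈ conditioning set.
  P3: blocked at fork node Adherence ∈ conditioning set.
  P4: blocked at fork node Adherence ∈ conditioning set.
  P5: blocked at fork node Dosage ∈ conditioning set.
  P6: blocked at fork node Dosage ∈ conditioning set.
  P7: blocked at fork node Adherence ∈ conditioning set.
  P8: blocked at fork node Dosage ∈ conditioning set.
{Adherence, Dosage} contains no descendant of Treatment and blocks every backdoor path.
Every element of {Adherence, Dosage} is needed (dropping Adherence leaves P4 open; dropping Dosage leaves P2 open), so no proper subset is valid.
Among all size-2 subsets of the eligible variables, only {Adherence, Dosage} blocks every backdoor path, so it is the unique smallest valid adjustment set.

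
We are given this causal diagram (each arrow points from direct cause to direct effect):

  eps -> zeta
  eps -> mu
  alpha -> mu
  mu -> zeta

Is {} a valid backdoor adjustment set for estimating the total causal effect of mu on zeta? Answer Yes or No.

Backdoor paths from mu to zeta (paths whose first edge points into mu):
  P1: mu <- eps -> zeta
Condition 1 (no descendant of mu in the set): holds — descendants of mu are {zeta}; none are in {}.
Condition 2 (every backdoor path blocked by {}):
  P1: open — no interior node is in the conditioning set.
{} does not satisfy the backdoor criterion.

No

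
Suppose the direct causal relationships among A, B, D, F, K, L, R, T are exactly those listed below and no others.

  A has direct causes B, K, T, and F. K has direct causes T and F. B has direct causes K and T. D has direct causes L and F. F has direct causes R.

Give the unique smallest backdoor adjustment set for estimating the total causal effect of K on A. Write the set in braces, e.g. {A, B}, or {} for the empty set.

Variables eligible for adjustment (non-descendants of K, excluding K and A): {D, F, L, R, T}.
Backdoor paths from K to A:
  P1: K <- T -> B -> A
  P2: K <- T -> A
  P3: K <- F -> A
The empty set is not sufficient: P1 (K <- T -> B -> A) has no collider blocking it and no conditioned non-collider, so it is open.
Try {F, T}:
  P1: blocked at fork node T ∈ conditioning set.
  P2: blocked at fork node T ∈ conditioning set.
  P3: blocked at fork node F ∈ conditioning set.
{F, T} contains no descendant of K and blocks every backdoor path.
Every element of {F, T} is needed (dropping F leaves P3 open; dropping T leaves P1 open), so no proper subset is valid.
Among all size-2 subsets of the eligible variables, only {F, T} blocks every backdoor path, so it is the unique smallest valid adjustment set.

{F, T}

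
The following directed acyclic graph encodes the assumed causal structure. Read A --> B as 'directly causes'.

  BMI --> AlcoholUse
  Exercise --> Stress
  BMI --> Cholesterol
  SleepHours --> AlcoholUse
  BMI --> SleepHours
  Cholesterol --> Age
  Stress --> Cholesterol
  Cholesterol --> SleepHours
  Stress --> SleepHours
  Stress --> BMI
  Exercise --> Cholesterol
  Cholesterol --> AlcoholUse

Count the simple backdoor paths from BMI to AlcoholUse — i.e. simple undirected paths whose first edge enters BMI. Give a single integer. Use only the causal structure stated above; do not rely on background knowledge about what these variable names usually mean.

6

A backdoor path from BMI to AlcoholUse is any simple undirected path whose first edge points into BMI (i.e. leaves BMI via a parent).
Parents of BMI: {Stress}.
Enumerating:
  P1: BMI <- Stress <- Exercise -> Cholesterol -> SleepHours -> AlcoholUse
  P2: BMI <- Stress <- Exercise -> Cholesterol -> AlcoholUse
  P3: BMI <- Stress -> Cholesterol -> SleepHours -> AlcoholUse
  P4: BMI <- Stress -> Cholesterol -> AlcoholUse
  P5: BMI <- Stress -> SleepHours <- Cholesterol -> AlcoholUse
  P6: BMI <- Stress -> SleepHours -> AlcoholUse
That exhausts the simple backdoor paths. Count: 6.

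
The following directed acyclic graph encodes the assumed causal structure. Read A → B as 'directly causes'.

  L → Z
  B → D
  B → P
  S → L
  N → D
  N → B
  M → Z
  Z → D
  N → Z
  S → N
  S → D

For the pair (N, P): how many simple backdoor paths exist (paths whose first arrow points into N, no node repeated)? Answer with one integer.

A backdoor path from N to P is any simple undirected path whose first edge points into N (i.e. leaves N via a parent).
Parents of N: {S}.
Enumerating:
  P1: N <- S -> L -> Z -> D <- B -> P
  P2: N <- S -> D <- B -> P
That exhausts the simple backdoor paths. Count: 2.

2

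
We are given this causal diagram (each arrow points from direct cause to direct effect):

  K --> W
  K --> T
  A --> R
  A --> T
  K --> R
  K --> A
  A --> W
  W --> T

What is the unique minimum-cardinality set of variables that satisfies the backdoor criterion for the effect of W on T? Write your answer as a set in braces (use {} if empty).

{A, K}

Variables eligible for adjustment (non-descendants of W, excluding W and T): {A, K, R}.
Backdoor paths from W to T:
  P1: W <- K -> A -> T
  P2: W <- K -> T
  P3: W <- K -> R <- A -> T
  P4: W <- A <- K -> T
  P5: W <- A -> T
  P6: W <- A -> R <- K -> T
The empty set is not sufficient: P1 (W <- K -> A -> T) has no collider blocking it and no conditioned non-collider, so it is open.
Try {A, K}:
  P1: blocked at fork node K ∈ conditioning set.
  P2: blocked at fork node K ∈ conditioning set.
  P3: blocked at fork node K ∈ conditioning set.
  P4: blocked at chain node A ∈ conditioning set.
  P5: blocked at fork node A ∈ conditioning set.
  P6: blocked at fork node A ∈ conditioning set.
{A, K} contains no descendant of W and blocks every backdoor path.
Every element of {A, K} is needed (dropping A leaves P5 open; dropping K leaves P2 open), so no proper subset is valid.
Among all size-2 subsets of the eligible variables, only {A, K} blocks every backdoor path, so it is the unique smallest valid adjustment set.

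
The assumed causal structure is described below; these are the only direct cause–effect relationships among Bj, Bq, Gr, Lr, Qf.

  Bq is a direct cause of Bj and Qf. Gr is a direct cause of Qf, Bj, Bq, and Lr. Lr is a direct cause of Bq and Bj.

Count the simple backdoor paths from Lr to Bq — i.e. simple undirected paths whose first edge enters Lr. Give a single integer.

3

A backdoor path from Lr to Bq is any simple undirected path whose first edge points into Lr (i.e. leaves Lr via a parent).
Parents of Lr: {Gr}.
Enumerating:
  P1: Lr <- Gr -> Bq
  P2: Lr <- Gr -> Bj <- Bq
  P3: Lr <- Gr -> Qf <- Bq
That exhausts the simple backdoor paths. Count: 3.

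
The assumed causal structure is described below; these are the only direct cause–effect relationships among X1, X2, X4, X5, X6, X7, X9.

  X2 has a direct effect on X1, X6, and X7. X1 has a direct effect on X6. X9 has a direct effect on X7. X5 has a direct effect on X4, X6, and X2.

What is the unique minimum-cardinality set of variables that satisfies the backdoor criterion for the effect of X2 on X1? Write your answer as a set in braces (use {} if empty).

Variables eligible for adjustment (non-descendants of X2, excluding X2 and X1): {X4, X5, X9}.
Backdoor paths from X2 to X1:
  P1: X2 <- X5 -> X6 <- X1
Each backdoor path contains an unconditioned collider, so every path is already blocked with the empty conditioning set:
  P1: blocked at collider X6 (neither it nor any descendant is in the conditioning set).
The empty set is therefore the unique smallest valid set.

{}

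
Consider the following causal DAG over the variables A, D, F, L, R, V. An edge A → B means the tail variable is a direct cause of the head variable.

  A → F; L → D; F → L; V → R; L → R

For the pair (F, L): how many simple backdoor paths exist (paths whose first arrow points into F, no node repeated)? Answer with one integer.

A backdoor path from F to L is any simple undirected path whose first edge points into F (i.e. leaves F via a parent).
Parents of F: {A}.
No simple path from any parent of F reaches L without revisiting F, so there are no backdoor paths.

0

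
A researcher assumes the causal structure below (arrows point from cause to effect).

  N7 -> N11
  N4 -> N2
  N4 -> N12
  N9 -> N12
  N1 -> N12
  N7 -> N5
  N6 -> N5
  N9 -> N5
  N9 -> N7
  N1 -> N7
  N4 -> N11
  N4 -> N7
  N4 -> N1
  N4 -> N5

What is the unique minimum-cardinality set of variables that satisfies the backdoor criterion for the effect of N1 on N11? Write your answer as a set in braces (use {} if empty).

{N4}

Variables eligible for adjustment (non-descendants of N1, excluding N1 and N11): {N2, N4, N6, N9}.
Backdoor paths from N1 to N11:
  P1: N1 <- N4 -> N7 -> N11
  P2: N1 <- N4 -> N12 <- N9 -> N7 -> N11
  P3: N1 <- N4 -> N12 <- N9 -> N5 <- N7 -> N11
  P4: N1 <- N4 -> N11
  P5: N1 <- N4 -> N5 <- N9 -> N7 -> N11
  P6: N1 <- N4 -> N5 <- N7 -> N11
The empty set is not sufficient: P1 (N1 <- N4 -> N7 -> N11) has no collider blocking it and no conditioned non-collider, so it is open.
Try {N4}:
  P1: blocked at fork node N4 ∈ conditioning set.
  P2: blocked at fork node N4 ∈ conditioning set.
  P3: blocked at fork node N4 ∈ conditioning set.
  P4: blocked at fork node N4 ∈ conditioning set.
  P5: blocked at fork node N4 ∈ conditioning set.
  P6: blocked at fork node N4 ∈ conditioning set.
{N4} contains no descendant of N1 and blocks every backdoor path.
No other singleton works — e.g. {N6} leaves P1 open — so {N4} is the unique smallest valid adjustment set.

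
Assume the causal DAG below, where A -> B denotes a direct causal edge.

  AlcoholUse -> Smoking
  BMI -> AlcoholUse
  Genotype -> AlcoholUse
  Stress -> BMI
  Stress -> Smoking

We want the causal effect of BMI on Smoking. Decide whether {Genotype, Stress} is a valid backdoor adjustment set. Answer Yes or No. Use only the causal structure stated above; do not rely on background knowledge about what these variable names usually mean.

Backdoor paths from BMI to Smoking (paths whose first edge points into BMI):
  P1: BMI <- Stress -> Smoking
Condition 1 (no descendant of BMI in the set): holds — descendants of BMI are {AlcoholUse, Smoking}; none are in {Genotype, Stress}.
Condition 2 (every backdoor path blocked by {Genotype, Stress}):
  P1: blocked at fork node Stress ∈ conditioning set.
{Genotype, Stress} satisfies the backdoor criterion.

Yes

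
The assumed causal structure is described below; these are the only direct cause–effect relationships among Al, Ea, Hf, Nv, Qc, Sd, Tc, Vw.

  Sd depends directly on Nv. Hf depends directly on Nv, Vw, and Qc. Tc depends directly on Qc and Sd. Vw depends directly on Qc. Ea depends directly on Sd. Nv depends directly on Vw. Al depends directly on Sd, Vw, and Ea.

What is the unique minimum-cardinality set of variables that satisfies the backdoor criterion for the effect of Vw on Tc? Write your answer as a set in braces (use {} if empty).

{Qc}

Variables eligible for adjustment (non-descendants of Vw, excluding Vw and Tc): {Qc}.
Backdoor paths from Vw to Tc:
  P1: Vw <- Qc -> Hf <- Nv -> Sd -> Tc
  P2: Vw <- Qc -> Tc
The empty set is not sufficient: P2 (Vw <- Qc -> Tc) has no collider blocking it and no conditioned non-collider, so it is open.
Try {Qc}:
  P1: blocked at fork node Qc ∈ conditioning set.
  P2: blocked at fork node Qc ∈ conditioning set.
{Qc} contains no descendant of Vw and blocks every backdoor path.
{Qc} is the unique smallest valid adjustment set.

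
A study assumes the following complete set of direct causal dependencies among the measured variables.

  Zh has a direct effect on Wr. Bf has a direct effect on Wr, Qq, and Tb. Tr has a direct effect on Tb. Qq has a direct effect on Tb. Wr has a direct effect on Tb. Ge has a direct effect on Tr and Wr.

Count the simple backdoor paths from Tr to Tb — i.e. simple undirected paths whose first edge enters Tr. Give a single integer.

3

A backdoor path from Tr to Tb is any simple undirected path whose first edge points into Tr (i.e. leaves Tr via a parent).
Parents of Tr: {Ge}.
Enumerating:
  P1: Tr <- Ge -> Wr <- Bf -> Qq -> Tb
  P2: Tr <- Ge -> Wr <- Bf -> Tb
  P3: Tr <- Ge -> Wr -> Tb
That exhausts the simple backdoor paths. Count: 3.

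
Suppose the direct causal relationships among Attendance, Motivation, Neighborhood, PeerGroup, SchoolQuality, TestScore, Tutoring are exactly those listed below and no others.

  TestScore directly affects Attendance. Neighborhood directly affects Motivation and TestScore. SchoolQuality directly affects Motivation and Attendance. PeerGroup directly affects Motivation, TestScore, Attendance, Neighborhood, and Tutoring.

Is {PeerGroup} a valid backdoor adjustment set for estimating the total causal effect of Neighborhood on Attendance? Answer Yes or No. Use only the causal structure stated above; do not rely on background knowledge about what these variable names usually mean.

Yes

Backdoor paths from Neighborhood to Attendance (paths whose first edge points into Neighborhood):
  P1: Neighborhood <- PeerGroup -> TestScore -> Attendance
  P2: Neighborhood <- PeerGroup -> Motivation <- SchoolQuality -> Attendance
  P3: Neighborhood <- PeerGroup -> Attendance
Condition 1 (no descendant of Neighborhood in the set): holds — descendants of Neighborhood are {Attendance, Motivation, TestScore}; none are in {PeerGroup}.
Condition 2 (every backdoor path blocked by {PeerGroup}):
  P1: blocked at fork node PeerGroup ∈ conditioning set.
  P2: blocked at fork node PeerGroup ∈ conditioning set.
  P3: blocked at fork node PeerGroup ∈ conditioning set.
{PeerGroup} satisfies the backdoor criterion.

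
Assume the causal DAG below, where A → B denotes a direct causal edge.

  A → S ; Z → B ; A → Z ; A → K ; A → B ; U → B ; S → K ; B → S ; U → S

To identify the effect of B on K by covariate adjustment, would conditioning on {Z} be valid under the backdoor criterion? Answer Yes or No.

Backdoor paths from B to K (paths whose first edge points into B):
  P1: B <- U -> S <- A -> K
  P2: B <- U -> S -> K
  P3: B <- A -> S -> K
  P4: B <- A -> K
  P5: B <- Z <- A -> S -> K
  P6: B <- Z <- A -> K
Condition 1 (no descendant of B in the set): holds — descendants of B are {K, S}; none are in {Z}.
Condition 2 (every backdoor path blocked by {Z}):
  P1: blocked at collider S (neither it nor any descendant is in the conditioning set).
  P2: open — no interior node is in the conditioning set.
  P3: open — no interior node is in the conditioning set.
  P4: open — no interior node is in the conditioning set.
  P5: blocked at chain node Z ∈ conditioning set.
  P6: blocked at chain node Z ∈ conditioning set.
{Z} does not satisfy the backdoor criterion.

No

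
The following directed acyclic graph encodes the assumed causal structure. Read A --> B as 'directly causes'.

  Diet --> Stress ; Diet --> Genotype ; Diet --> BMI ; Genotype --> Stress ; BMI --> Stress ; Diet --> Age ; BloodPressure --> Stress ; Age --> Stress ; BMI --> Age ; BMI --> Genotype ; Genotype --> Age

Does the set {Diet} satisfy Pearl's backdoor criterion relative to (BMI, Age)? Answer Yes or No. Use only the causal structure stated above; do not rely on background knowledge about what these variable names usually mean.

Backdoor paths from BMI to Age (paths whose first edge points into BMI):
  P1: BMI <- Diet -> Genotype -> Age
  P2: BMI <- Diet -> Genotype -> Stress <- Age
  P3: BMI <- Diet -> Age
  P4: BMI <- Diet -> Stress <- Genotype -> Age
  P5: BMI <- Diet -> Stress <- Age
Condition 1 (no descendant of BMI in the set): holds — descendants of BMI are {Age, Genotype, Stress}; none are in {Diet}.
Condition 2 (every backdoor path blocked by {Diet}):
  P1: blocked at fork node Diet ∈ conditioning set.
  P2: blocked at fork node Diet ∈ conditioning set.
  P3: blocked at fork node Diet ∈ conditioning set.
  P4: blocked at fork node Diet ∈ conditioning set.
  P5: blocked at fork node Diet ∈ conditioning set.
{Diet} satisfies the backdoor criterion.

Yes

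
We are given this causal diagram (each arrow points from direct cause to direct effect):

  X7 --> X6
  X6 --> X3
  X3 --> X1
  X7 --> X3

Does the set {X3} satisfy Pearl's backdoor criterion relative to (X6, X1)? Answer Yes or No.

Backdoor paths from X6 to X1 (paths whose first edge points into X6):
  P1: X6 <- X7 -> X3 -> X1
Condition 1 (no descendant of X6 in the set): FAILS — X3 is a descendant of X6.
Condition 2 (every backdoor path blocked by {X3}):
  P1: blocked at chain node X3 ∈ conditioning set.
{X3} does not satisfy the backdoor criterion.

No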